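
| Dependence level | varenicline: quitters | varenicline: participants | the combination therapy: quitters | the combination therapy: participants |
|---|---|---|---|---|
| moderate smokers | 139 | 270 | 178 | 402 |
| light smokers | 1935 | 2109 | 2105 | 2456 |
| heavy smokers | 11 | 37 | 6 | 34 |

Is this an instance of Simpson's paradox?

Moderate smokers: varenicline 139/270 = 51.5%, the combination therapy 178/402 = 44.3% → varenicline
Light smokers: varenicline 1935/2109 = 91.7%, the combination therapy 2105/2456 = 85.7% → varenicline
Heavy smokers: varenicline 11/37 = 29.7%, the combination therapy 6/34 = 17.6% → varenicline
Overall: varenicline 2085/2416 = 86.3%, the combination therapy 2289/2892 = 79.1% → varenicline
Varenicline wins overall and in every dependence group — no reversal.

No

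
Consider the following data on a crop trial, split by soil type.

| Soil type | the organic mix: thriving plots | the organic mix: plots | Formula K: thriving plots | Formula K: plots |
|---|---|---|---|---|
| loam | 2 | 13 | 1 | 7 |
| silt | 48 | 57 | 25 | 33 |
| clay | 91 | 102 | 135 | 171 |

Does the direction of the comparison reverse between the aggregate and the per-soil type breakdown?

Loam: the organic mix 2/13 = 15.4%, Formula K 1/7 = 14.3% → the organic mix
Silt: the organic mix 48/57 = 84.2%, Formula K 25/33 = 75.8% → the organic mix
Clay: the organic mix 91/102 = 89.2%, Formula K 135/171 = 78.9% → the organic mix
Overall: the organic mix 141/172 = 82.0%, Formula K 161/211 = 76.3% → the organic mix
The organic mix wins overall and in every soil group — no reversal.

No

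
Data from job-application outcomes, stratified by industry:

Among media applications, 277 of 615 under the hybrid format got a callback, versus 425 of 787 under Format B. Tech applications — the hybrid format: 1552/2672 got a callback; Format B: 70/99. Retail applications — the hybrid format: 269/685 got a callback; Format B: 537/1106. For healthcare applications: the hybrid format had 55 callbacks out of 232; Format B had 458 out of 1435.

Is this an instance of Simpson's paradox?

Yes

Media: the hybrid format 277/615 = 45.0%, Format B 425/787 = 54.0% → Format B
Tech: the hybrid format 1552/2672 = 58.1%, Format B 70/99 = 70.7% → Format B
Retail: the hybrid format 269/685 = 39.3%, Format B 537/1106 = 48.6% → Format B
Healthcare: the hybrid format 55/232 = 23.7%, Format B 458/1435 = 31.9% → Format B
Overall: the hybrid format 2153/4204 = 51.2%, Format B 1490/3427 = 43.5% → the hybrid format
Format B wins each industry group but the hybrid format wins overall — the comparison reverses. Format B's applications skew toward healthcare, which has a lower base rate.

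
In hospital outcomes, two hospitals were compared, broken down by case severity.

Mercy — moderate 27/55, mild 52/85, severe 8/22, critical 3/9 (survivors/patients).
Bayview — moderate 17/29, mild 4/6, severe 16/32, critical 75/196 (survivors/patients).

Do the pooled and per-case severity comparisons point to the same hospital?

No

Moderate: Mercy 27/55 = 49.1%, Bayview 17/29 = 58.6% → Bayview
Mild: Mercy 52/85 = 61.2%, Bayview 4/6 = 66.7% → Bayview
Severe: Mercy 8/22 = 36.4%, Bayview 16/32 = 50.0% → Bayview
Critical: Mercy 3/9 = 33.3%, Bayview 75/196 = 38.3% → Bayview
Overall: Mercy 90/171 = 52.6%, Bayview 112/263 = 42.6% → Mercy
Bayview wins each case group but Mercy wins overall — the comparison reverses. Bayview's patients skew toward critical, which has a lower base rate.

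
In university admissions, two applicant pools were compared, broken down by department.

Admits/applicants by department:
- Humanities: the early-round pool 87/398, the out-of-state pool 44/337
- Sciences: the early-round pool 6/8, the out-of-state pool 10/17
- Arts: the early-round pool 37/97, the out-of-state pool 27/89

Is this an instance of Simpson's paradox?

No

Humanities: the early-round pool 87/398 = 21.9%, the out-of-state pool 44/337 = 13.1% → the early-round pool
Sciences: the early-round pool 6/8 = 75.0%, the out-of-state pool 10/17 = 58.8% → the early-round pool
Arts: the early-round pool 37/97 = 38.1%, the out-of-state pool 27/89 = 30.3% → the early-round pool
Overall: the early-round pool 130/503 = 25.8%, the out-of-state pool 81/443 = 18.3% → the early-round pool
The early-round pool wins overall and in every department group — no reversal.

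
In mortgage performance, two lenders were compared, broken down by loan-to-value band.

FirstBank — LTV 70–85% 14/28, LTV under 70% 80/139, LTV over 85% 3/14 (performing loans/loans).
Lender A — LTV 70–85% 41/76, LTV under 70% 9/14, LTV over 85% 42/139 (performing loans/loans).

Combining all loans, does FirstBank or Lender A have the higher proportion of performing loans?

FirstBank

LTV 70–85%: FirstBank 14/28 = 50.0%, Lender A 41/76 = 53.9% → Lender A
LTV under 70%: FirstBank 80/139 = 57.6%, Lender A 9/14 = 64.3% → Lender A
LTV over 85%: FirstBank 3/14 = 21.4%, Lender A 42/139 = 30.2% → Lender A
Overall: FirstBank 97/181 = 53.6%, Lender A 92/229 = 40.2% → FirstBank
(Lender A wins every loan-to-value group but FirstBank wins overall — Lender A's loans skew toward the low-rate LTV over 85% group.)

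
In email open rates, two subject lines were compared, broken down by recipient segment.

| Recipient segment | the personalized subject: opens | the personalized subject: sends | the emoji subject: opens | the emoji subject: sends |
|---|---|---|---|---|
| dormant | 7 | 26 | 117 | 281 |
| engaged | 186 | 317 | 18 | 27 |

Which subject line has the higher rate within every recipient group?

Dormant: the personalized subject 7/26 = 26.9%, the emoji subject 117/281 = 41.6% → the emoji subject
Engaged: the personalized subject 186/317 = 58.7%, the emoji subject 18/27 = 66.7% → the emoji subject
The emoji subject has the higher rate in both groups.

the emoji subject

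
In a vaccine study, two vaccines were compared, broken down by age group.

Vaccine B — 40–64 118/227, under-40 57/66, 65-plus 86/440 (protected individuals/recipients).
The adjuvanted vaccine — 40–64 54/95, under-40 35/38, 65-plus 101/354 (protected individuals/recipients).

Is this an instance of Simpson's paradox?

No

40–64: Vaccine B 118/227 = 52.0%, the adjuvanted vaccine 54/95 = 56.8% → the adjuvanted vaccine
Under-40: Vaccine B 57/66 = 86.4%, the adjuvanted vaccine 35/38 = 92.1% → the adjuvanted vaccine
65-plus: Vaccine B 86/440 = 19.5%, the adjuvanted vaccine 101/354 = 28.5% → the adjuvanted vaccine
Overall: Vaccine B 261/733 = 35.6%, the adjuvanted vaccine 190/487 = 39.0% → the adjuvanted vaccine
The adjuvanted vaccine wins overall and in every age group — no reversal.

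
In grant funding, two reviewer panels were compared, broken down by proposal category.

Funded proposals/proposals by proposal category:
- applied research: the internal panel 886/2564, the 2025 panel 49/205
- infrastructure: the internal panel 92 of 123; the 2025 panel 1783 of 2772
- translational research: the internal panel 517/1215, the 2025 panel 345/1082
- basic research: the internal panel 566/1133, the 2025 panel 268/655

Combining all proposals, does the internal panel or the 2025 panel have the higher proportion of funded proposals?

Applied research: the internal panel 886/2564 = 34.6%, the 2025 panel 49/205 = 23.9% → the internal panel
Infrastructure: the internal panel 92/123 = 74.8%, the 2025 panel 1783/2772 = 64.3% → the internal panel
Translational research: the internal panel 517/1215 = 42.6%, the 2025 panel 345/1082 = 31.9% → the internal panel
Basic research: the internal panel 566/1133 = 50.0%, the 2025 panel 268/655 = 40.9% → the internal panel
Overall: the internal panel 2061/5035 = 40.9%, the 2025 panel 2445/4714 = 51.9% → the 2025 panel
(The internal panel wins every proposal group but the 2025 panel wins overall — the internal panel's proposals skew toward the low-rate applied research group.)

the 2025 panel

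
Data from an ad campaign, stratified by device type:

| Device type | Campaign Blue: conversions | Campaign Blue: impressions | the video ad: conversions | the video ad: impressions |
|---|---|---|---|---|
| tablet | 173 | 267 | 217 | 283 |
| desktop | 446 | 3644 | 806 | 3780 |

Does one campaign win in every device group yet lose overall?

Tablet: Campaign Blue 173/267 = 64.8%, the video ad 217/283 = 76.7% → the video ad
Desktop: Campaign Blue 446/3644 = 12.2%, the video ad 806/3780 = 21.3% → the video ad
Overall: Campaign Blue 619/3911 = 15.8%, the video ad 1023/4063 = 25.2% → the video ad
The video ad wins overall and in every device group — no reversal.

No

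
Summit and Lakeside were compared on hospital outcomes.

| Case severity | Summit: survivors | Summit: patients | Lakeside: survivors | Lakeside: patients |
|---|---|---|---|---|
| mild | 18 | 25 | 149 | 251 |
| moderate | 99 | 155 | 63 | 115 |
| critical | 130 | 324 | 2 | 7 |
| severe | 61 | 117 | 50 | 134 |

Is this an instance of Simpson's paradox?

Mild: Summit 18/25 = 72.0%, Lakeside 149/251 = 59.4% → Summit
Moderate: Summit 99/155 = 63.9%, Lakeside 63/115 = 54.8% → Summit
Critical: Summit 130/324 = 40.1%, Lakeside 2/7 = 28.6% → Summit
Severe: Summit 61/117 = 52.1%, Lakeside 50/134 = 37.3% → Summit
Overall: Summit 308/621 = 49.6%, Lakeside 264/507 = 52.1% → Lakeside
Summit wins each case group but Lakeside wins overall — the comparison reverses. Summit's patients skew toward critical, which has a lower base rate.

Yes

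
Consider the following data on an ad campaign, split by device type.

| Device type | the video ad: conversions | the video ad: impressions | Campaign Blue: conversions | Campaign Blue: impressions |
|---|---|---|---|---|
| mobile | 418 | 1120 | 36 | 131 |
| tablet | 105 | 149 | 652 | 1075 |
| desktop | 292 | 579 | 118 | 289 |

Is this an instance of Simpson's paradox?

Mobile: the video ad 418/1120 = 37.3%, Campaign Blue 36/131 = 27.5% → the video ad
Tablet: the video ad 105/149 = 70.5%, Campaign Blue 652/1075 = 60.7% → the video ad
Desktop: the video ad 292/579 = 50.4%, Campaign Blue 118/289 = 40.8% → the video ad
Overall: the video ad 815/1848 = 44.1%, Campaign Blue 806/1495 = 53.9% → Campaign Blue
The video ad wins each device group but Campaign Blue wins overall — the comparison reverses. The video ad's impressions skew toward mobile, which has a lower base rate.

Yes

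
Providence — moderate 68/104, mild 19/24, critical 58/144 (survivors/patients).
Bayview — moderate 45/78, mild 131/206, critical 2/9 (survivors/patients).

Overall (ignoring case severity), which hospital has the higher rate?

Moderate: Providence 68/104 = 65.4%, Bayview 45/78 = 57.7% → Providence
Mild: Providence 19/24 = 79.2%, Bayview 131/206 = 63.6% → Providence
Critical: Providence 58/144 = 40.3%, Bayview 2/9 = 22.2% → Providence
Overall: Providence 145/272 = 53.3%, Bayview 178/293 = 60.8% → Bayview
(Providence wins every case group but Bayview wins overall — Providence's patients skew toward the low-rate critical group.)

Bayview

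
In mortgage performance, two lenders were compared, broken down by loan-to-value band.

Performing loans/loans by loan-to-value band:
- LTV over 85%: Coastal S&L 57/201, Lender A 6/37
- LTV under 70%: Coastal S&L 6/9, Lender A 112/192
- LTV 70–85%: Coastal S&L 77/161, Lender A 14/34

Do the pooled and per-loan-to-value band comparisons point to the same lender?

LTV over 85%: Coastal S&L 57/201 = 28.4%, Lender A 6/37 = 16.2% → Coastal S&L
LTV under 70%: Coastal S&L 6/9 = 66.7%, Lender A 112/192 = 58.3% → Coastal S&L
LTV 70–85%: Coastal S&L 77/161 = 47.8%, Lender A 14/34 = 41.2% → Coastal S&L
Overall: Coastal S&L 140/371 = 37.7%, Lender A 132/263 = 50.2% → Lender A
Coastal S&L wins each loan-to-value group but Lender A wins overall — the comparison reverses. Coastal S&L's loans skew toward LTV over 85%, which has a lower base rate.

No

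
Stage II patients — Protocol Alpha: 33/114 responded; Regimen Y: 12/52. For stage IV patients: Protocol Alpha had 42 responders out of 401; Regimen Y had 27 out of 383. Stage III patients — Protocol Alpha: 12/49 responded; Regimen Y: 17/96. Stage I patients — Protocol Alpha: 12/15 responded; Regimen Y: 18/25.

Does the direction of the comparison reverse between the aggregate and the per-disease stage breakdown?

Stage II: Protocol Alpha 33/114 = 28.9%, Regimen Y 12/52 = 23.1% → Protocol Alpha
Stage IV: Protocol Alpha 42/401 = 10.5%, Regimen Y 27/383 = 7.0% → Protocol Alpha
Stage III: Protocol Alpha 12/49 = 24.5%, Regimen Y 17/96 = 17.7% → Protocol Alpha
Stage I: Protocol Alpha 12/15 = 80.0%, Regimen Y 18/25 = 72.0% → Protocol Alpha
Overall: Protocol Alpha 99/579 = 17.1%, Regimen Y 74/556 = 13.3% → Protocol Alpha
Protocol Alpha wins overall and in every disease group — no reversal.

No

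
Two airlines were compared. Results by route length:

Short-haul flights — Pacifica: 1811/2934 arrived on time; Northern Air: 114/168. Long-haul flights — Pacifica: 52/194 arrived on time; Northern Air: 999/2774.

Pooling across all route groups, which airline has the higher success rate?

Short-haul: Pacifica 1811/2934 = 61.7%, Northern Air 114/168 = 67.9% → Northern Air
Long-haul: Pacifica 52/194 = 26.8%, Northern Air 999/2774 = 36.0% → Northern Air
Overall: Pacifica 1863/3128 = 59.6%, Northern Air 1113/2942 = 37.8% → Pacifica
(Northern Air wins every route group but Pacifica wins overall — Northern Air's flights skew toward the low-rate long-haul group.)

Pacifica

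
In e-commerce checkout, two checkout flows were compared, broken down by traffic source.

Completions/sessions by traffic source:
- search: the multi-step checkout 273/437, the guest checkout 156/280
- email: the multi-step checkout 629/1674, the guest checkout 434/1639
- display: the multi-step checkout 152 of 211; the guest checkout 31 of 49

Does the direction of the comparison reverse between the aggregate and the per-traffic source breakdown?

No

Search: the multi-step checkout 273/437 = 62.5%, the guest checkout 156/280 = 55.7% → the multi-step checkout
Email: the multi-step checkout 629/1674 = 37.6%, the guest checkout 434/1639 = 26.5% → the multi-step checkout
Display: the multi-step checkout 152/211 = 72.0%, the guest checkout 31/49 = 63.3% → the multi-step checkout
Overall: the multi-step checkout 1054/2322 = 45.4%, the guest checkout 621/1968 = 31.6% → the multi-step checkout
The multi-step checkout wins overall and in every traffic group — no reversal.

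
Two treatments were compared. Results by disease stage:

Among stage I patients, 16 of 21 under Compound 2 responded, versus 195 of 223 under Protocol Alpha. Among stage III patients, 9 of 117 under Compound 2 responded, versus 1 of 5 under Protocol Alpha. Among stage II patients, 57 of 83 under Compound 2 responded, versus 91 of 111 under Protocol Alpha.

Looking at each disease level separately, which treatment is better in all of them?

Protocol Alpha

Stage I: Compound 2 16/21 = 76.2%, Protocol Alpha 195/223 = 87.4% → Protocol Alpha
Stage III: Compound 2 9/117 = 7.7%, Protocol Alpha 1/5 = 20.0% → Protocol Alpha
Stage II: Compound 2 57/83 = 68.7%, Protocol Alpha 91/111 = 82.0% → Protocol Alpha
Protocol Alpha has the higher rate in all 3 groups.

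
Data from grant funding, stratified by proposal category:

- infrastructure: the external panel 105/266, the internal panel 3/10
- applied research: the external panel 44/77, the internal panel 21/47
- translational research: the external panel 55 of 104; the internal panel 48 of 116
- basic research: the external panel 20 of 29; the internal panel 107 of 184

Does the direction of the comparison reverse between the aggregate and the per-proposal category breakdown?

Yes

Infrastructure: the external panel 105/266 = 39.5%, the internal panel 3/10 = 30.0% → the external panel
Applied research: the external panel 44/77 = 57.1%, the internal panel 21/47 = 44.7% → the external panel
Translational research: the external panel 55/104 = 52.9%, the internal panel 48/116 = 41.4% → the external panel
Basic research: the external panel 20/29 = 69.0%, the internal panel 107/184 = 58.2% → the external panel
Overall: the external panel 224/476 = 47.1%, the internal panel 179/357 = 50.1% → the internal panel
The external panel wins each proposal group but the internal panel wins overall — the comparison reverses. The external panel's proposals skew toward infrastructure, which has a lower base rate.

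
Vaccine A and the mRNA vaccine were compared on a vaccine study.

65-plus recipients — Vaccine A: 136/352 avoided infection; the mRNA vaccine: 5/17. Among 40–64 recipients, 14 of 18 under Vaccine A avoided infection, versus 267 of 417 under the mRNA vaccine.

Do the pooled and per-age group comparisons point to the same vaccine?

65-plus: Vaccine A 136/352 = 38.6%, the mRNA vaccine 5/17 = 29.4% → Vaccine A
40–64: Vaccine A 14/18 = 77.8%, the mRNA vaccine 267/417 = 64.0% → Vaccine A
Overall: Vaccine A 150/370 = 40.5%, the mRNA vaccine 272/434 = 62.7% → the mRNA vaccine
Vaccine A wins each age group but the mRNA vaccine wins overall — the comparison reverses. Vaccine A's recipients skew toward 65-plus, which has a lower base rate.

No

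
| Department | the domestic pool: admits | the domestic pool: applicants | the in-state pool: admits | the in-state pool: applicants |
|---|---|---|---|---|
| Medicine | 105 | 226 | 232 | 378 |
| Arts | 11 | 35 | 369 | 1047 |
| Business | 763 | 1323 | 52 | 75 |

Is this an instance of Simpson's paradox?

Medicine: the domestic pool 105/226 = 46.5%, the in-state pool 232/378 = 61.4% → the in-state pool
Arts: the domestic pool 11/35 = 31.4%, the in-state pool 369/1047 = 35.2% → the in-state pool
Business: the domestic pool 763/1323 = 57.7%, the in-state pool 52/75 = 69.3% → the in-state pool
Overall: the domestic pool 879/1584 = 55.5%, the in-state pool 653/1500 = 43.5% → the domestic pool
The in-state pool wins each department group but the domestic pool wins overall — the comparison reverses. The in-state pool's applicants skew toward Arts, which has a lower base rate.

Yes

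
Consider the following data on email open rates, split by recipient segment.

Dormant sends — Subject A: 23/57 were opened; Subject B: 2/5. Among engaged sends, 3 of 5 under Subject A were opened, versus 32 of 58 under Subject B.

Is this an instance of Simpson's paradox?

Dormant: Subject A 23/57 = 40.4%, Subject B 2/5 = 40.0% → Subject A
Engaged: Subject A 3/5 = 60.0%, Subject B 32/58 = 55.2% → Subject A
Overall: Subject A 26/62 = 41.9%, Subject B 34/63 = 54.0% → Subject B
Subject A wins each recipient group but Subject B wins overall — the comparison reverses. Subject A's sends skew toward dormant, which has a lower base rate.

Yes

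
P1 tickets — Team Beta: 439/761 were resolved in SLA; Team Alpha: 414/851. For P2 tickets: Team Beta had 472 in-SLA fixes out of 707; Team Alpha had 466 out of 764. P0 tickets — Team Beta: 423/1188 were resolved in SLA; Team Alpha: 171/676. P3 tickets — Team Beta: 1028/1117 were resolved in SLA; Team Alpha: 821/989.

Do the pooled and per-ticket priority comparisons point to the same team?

Yes

P1: Team Beta 439/761 = 57.7%, Team Alpha 414/851 = 48.6% → Team Beta
P2: Team Beta 472/707 = 66.8%, Team Alpha 466/764 = 61.0% → Team Beta
P0: Team Beta 423/1188 = 35.6%, Team Alpha 171/676 = 25.3% → Team Beta
P3: Team Beta 1028/1117 = 92.0%, Team Alpha 821/989 = 83.0% → Team Beta
Overall: Team Beta 2362/3773 = 62.6%, Team Alpha 1872/3280 = 57.1% → Team Beta
Team Beta wins overall and in every ticket group — no reversal.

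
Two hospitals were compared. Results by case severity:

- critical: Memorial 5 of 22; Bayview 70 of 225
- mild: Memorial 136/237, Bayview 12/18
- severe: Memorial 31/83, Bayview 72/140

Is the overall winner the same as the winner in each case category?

Critical: Memorial 5/22 = 22.7%, Bayview 70/225 = 31.1% → Bayview
Mild: Memorial 136/237 = 57.4%, Bayview 12/18 = 66.7% → Bayview
Severe: Memorial 31/83 = 37.3%, Bayview 72/140 = 51.4% → Bayview
Overall: Memorial 172/342 = 50.3%, Bayview 154/383 = 40.2% → Memorial
Bayview wins each case group but Memorial wins overall — the comparison reverses. Bayview's patients skew toward critical, which has a lower base rate.

No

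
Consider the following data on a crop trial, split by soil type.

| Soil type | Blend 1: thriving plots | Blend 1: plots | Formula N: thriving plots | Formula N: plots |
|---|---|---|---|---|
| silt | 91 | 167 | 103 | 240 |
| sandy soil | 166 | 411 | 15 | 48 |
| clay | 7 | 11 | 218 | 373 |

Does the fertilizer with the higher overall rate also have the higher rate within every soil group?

Silt: Blend 1 91/167 = 54.5%, Formula N 103/240 = 42.9% → Blend 1
Sandy soil: Blend 1 166/411 = 40.4%, Formula N 15/48 = 31.2% → Blend 1
Clay: Blend 1 7/11 = 63.6%, Formula N 218/373 = 58.4% → Blend 1
Overall: Blend 1 264/589 = 44.8%, Formula N 336/661 = 50.8% → Formula N
Blend 1 wins each soil group but Formula N wins overall — the comparison reverses. Blend 1's plots skew toward sandy soil, which has a lower base rate.

No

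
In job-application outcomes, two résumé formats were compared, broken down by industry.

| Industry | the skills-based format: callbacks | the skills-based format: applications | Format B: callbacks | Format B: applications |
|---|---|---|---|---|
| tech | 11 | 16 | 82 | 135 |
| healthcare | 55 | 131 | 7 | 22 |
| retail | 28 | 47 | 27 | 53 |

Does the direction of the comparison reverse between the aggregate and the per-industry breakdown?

Tech: the skills-based format 11/16 = 68.8%, Format B 82/135 = 60.7% → the skills-based format
Healthcare: the skills-based format 55/131 = 42.0%, Format B 7/22 = 31.8% → the skills-based format
Retail: the skills-based format 28/47 = 59.6%, Format B 27/53 = 50.9% → the skills-based format
Overall: the skills-based format 94/194 = 48.5%, Format B 116/210 = 55.2% → Format B
The skills-based format wins each industry group but Format B wins overall — the comparison reverses. The skills-based format's applications skew toward healthcare, which has a lower base rate.

Yes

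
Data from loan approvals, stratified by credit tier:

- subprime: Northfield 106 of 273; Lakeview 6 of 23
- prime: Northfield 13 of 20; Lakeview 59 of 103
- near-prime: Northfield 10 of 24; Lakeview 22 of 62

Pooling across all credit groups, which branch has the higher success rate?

Lakeview

Subprime: Northfield 106/273 = 38.8%, Lakeview 6/23 = 26.1% → Northfield
Prime: Northfield 13/20 = 65.0%, Lakeview 59/103 = 57.3% → Northfield
Near-prime: Northfield 10/24 = 41.7%, Lakeview 22/62 = 35.5% → Northfield
Overall: Northfield 129/317 = 40.7%, Lakeview 87/188 = 46.3% → Lakeview
(Northfield wins every credit group but Lakeview wins overall — Northfield's applications skew toward the low-rate subprime group.)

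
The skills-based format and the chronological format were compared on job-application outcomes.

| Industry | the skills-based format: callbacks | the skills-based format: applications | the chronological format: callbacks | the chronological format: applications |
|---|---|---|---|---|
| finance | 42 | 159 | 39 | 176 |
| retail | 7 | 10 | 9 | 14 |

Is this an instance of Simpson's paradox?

Finance: the skills-based format 42/159 = 26.4%, the chronological format 39/176 = 22.2% → the skills-based format
Retail: the skills-based format 7/10 = 70.0%, the chronological format 9/14 = 64.3% → the skills-based format
Overall: the skills-based format 49/169 = 29.0%, the chronological format 48/190 = 25.3% → the skills-based format
The skills-based format wins overall and in every industry group — no reversal.

No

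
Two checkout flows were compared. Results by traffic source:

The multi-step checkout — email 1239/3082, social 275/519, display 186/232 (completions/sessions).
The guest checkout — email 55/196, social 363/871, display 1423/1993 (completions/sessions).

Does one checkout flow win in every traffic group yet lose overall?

Email: the multi-step checkout 1239/3082 = 40.2%, the guest checkout 55/196 = 28.1% → the multi-step checkout
Social: the multi-step checkout 275/519 = 53.0%, the guest checkout 363/871 = 41.7% → the multi-step checkout
Display: the multi-step checkout 186/232 = 80.2%, the guest checkout 1423/1993 = 71.4% → the multi-step checkout
Overall: the multi-step checkout 1700/3833 = 44.4%, the guest checkout 1841/3060 = 60.2% → the guest checkout
The multi-step checkout wins each traffic group but the guest checkout wins overall — the comparison reverses. The multi-step checkout's sessions skew toward email, which has a lower base rate.

Yes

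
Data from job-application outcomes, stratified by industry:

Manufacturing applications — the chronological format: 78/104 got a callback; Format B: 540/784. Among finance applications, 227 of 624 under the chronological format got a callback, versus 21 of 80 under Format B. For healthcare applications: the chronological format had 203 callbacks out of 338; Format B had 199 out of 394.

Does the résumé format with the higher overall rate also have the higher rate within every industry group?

Manufacturing: the chronological format 78/104 = 75.0%, Format B 540/784 = 68.9% → the chronological format
Finance: the chronological format 227/624 = 36.4%, Format B 21/80 = 26.2% → the chronological format
Healthcare: the chronological format 203/338 = 60.1%, Format B 199/394 = 50.5% → the chronological format
Overall: the chronological format 508/1066 = 47.7%, Format B 760/1258 = 60.4% → Format B
The chronological format wins each industry group but Format B wins overall — the comparison reverses. The chronological format's applications skew toward finance, which has a lower base rate.

No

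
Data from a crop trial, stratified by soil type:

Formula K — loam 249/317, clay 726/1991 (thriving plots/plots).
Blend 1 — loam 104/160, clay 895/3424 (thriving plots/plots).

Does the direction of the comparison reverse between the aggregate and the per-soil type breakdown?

Loam: Formula K 249/317 = 78.5%, Blend 1 104/160 = 65.0% → Formula K
Clay: Formula K 726/1991 = 36.5%, Blend 1 895/3424 = 26.1% → Formula K
Overall: Formula K 975/2308 = 42.2%, Blend 1 999/3584 = 27.9% → Formula K
Formula K wins overall and in every soil group — no reversal.

No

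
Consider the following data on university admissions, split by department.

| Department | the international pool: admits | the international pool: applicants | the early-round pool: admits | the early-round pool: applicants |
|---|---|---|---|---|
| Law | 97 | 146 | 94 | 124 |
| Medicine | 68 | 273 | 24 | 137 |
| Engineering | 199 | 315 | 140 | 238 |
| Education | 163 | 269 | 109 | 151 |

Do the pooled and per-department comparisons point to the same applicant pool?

No

Law: the international pool 97/146 = 66.4%, the early-round pool 94/124 = 75.8% → the early-round pool
Medicine: the international pool 68/273 = 24.9%, the early-round pool 24/137 = 17.5% → the international pool
Engineering: the international pool 199/315 = 63.2%, the early-round pool 140/238 = 58.8% → the international pool
Education: the international pool 163/269 = 60.6%, the early-round pool 109/151 = 72.2% → the early-round pool
Overall: the international pool 527/1003 = 52.5%, the early-round pool 367/650 = 56.5% → the early-round pool
Neither sweeps: the international pool wins 2 of 4 groups, the early-round pool wins 2. The early-round pool wins overall but not every group — no Simpson reversal.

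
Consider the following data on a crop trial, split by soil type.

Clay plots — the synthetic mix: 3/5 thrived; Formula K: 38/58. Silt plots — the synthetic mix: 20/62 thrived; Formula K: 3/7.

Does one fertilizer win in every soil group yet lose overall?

No

Clay: the synthetic mix 3/5 = 60.0%, Formula K 38/58 = 65.5% → Formula K
Silt: the synthetic mix 20/62 = 32.3%, Formula K 3/7 = 42.9% → Formula K
Overall: the synthetic mix 23/67 = 34.3%, Formula K 41/65 = 63.1% → Formula K
Formula K wins overall and in every soil group — no reversal.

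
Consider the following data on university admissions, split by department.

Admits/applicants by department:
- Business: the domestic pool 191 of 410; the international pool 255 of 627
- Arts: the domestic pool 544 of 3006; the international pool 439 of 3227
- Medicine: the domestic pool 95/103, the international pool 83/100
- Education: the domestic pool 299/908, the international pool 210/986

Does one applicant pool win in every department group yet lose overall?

No

Business: the domestic pool 191/410 = 46.6%, the international pool 255/627 = 40.7% → the domestic pool
Arts: the domestic pool 544/3006 = 18.1%, the international pool 439/3227 = 13.6% → the domestic pool
Medicine: the domestic pool 95/103 = 92.2%, the international pool 83/100 = 83.0% → the domestic pool
Education: the domestic pool 299/908 = 32.9%, the international pool 210/986 = 21.3% → the domestic pool
Overall: the domestic pool 1129/4427 = 25.5%, the international pool 987/4940 = 20.0% → the domestic pool
The domestic pool wins overall and in every department group — no reversal.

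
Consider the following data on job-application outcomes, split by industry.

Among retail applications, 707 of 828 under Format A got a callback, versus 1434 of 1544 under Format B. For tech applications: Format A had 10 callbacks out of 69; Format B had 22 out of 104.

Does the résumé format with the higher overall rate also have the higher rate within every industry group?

Yes

Retail: Format A 707/828 = 85.4%, Format B 1434/1544 = 92.9% → Format B
Tech: Format A 10/69 = 14.5%, Format B 22/104 = 21.2% → Format B
Overall: Format A 717/897 = 79.9%, Format B 1456/1648 = 88.3% → Format B
Format B wins overall and in every industry group — no reversal.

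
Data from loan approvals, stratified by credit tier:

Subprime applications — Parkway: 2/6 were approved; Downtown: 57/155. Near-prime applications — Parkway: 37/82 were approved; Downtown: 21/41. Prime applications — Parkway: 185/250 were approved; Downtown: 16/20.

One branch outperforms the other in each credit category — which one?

Subprime: Parkway 2/6 = 33.3%, Downtown 57/155 = 36.8% → Downtown
Near-prime: Parkway 37/82 = 45.1%, Downtown 21/41 = 51.2% → Downtown
Prime: Parkway 185/250 = 74.0%, Downtown 16/20 = 80.0% → Downtown
Downtown has the higher rate in all 3 groups.

Downtown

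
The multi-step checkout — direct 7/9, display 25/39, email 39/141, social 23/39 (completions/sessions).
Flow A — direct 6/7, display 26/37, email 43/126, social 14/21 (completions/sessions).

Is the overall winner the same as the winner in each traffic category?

Yes

Direct: the multi-step checkout 7/9 = 77.8%, Flow A 6/7 = 85.7% → Flow A
Display: the multi-step checkout 25/39 = 64.1%, Flow A 26/37 = 70.3% → Flow A
Email: the multi-step checkout 39/141 = 27.7%, Flow A 43/126 = 34.1% → Flow A
Social: the multi-step checkout 23/39 = 59.0%, Flow A 14/21 = 66.7% → Flow A
Overall: the multi-step checkout 94/228 = 41.2%, Flow A 89/191 = 46.6% → Flow A
Flow A wins overall and in every traffic group — no reversal.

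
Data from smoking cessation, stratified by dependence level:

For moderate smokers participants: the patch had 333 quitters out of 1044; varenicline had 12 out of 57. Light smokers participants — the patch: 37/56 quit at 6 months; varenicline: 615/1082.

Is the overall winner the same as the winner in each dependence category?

Moderate smokers: the patch 333/1044 = 31.9%, varenicline 12/57 = 21.1% → the patch
Light smokers: the patch 37/56 = 66.1%, varenicline 615/1082 = 56.8% → the patch
Overall: the patch 370/1100 = 33.6%, varenicline 627/1139 = 55.0% → varenicline
The patch wins each dependence group but varenicline wins overall — the comparison reverses. The patch's participants skew toward moderate smokers, which has a lower base rate.

No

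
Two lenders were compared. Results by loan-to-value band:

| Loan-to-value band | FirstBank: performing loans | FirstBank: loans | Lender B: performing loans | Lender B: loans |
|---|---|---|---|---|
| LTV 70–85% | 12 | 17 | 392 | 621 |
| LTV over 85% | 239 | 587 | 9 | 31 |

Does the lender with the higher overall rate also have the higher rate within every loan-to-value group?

LTV 70–85%: FirstBank 12/17 = 70.6%, Lender B 392/621 = 63.1% → FirstBank
LTV over 85%: FirstBank 239/587 = 40.7%, Lender B 9/31 = 29.0% → FirstBank
Overall: FirstBank 251/604 = 41.6%, Lender B 401/652 = 61.5% → Lender B
FirstBank wins each loan-to-value group but Lender B wins overall — the comparison reverses. FirstBank's loans skew toward LTV over 85%, which has a lower base rate.

No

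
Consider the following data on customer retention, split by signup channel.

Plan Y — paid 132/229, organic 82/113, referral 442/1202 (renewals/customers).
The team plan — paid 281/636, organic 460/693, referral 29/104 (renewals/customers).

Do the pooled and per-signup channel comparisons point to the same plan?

No

Paid: Plan Y 132/229 = 57.6%, the team plan 281/636 = 44.2% → Plan Y
Organic: Plan Y 82/113 = 72.6%, the team plan 460/693 = 66.4% → Plan Y
Referral: Plan Y 442/1202 = 36.8%, the team plan 29/104 = 27.9% → Plan Y
Overall: Plan Y 656/1544 = 42.5%, the team plan 770/1433 = 53.7% → the team plan
Plan Y wins each signup group but the team plan wins overall — the comparison reverses. Plan Y's customers skew toward referral, which has a lower base rate.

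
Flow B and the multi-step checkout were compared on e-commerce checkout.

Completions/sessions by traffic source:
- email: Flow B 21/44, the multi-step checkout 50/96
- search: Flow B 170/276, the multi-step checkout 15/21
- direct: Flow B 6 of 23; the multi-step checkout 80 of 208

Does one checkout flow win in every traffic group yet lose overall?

Email: Flow B 21/44 = 47.7%, the multi-step checkout 50/96 = 52.1% → the multi-step checkout
Search: Flow B 170/276 = 61.6%, the multi-step checkout 15/21 = 71.4% → the multi-step checkout
Direct: Flow B 6/23 = 26.1%, the multi-step checkout 80/208 = 38.5% → the multi-step checkout
Overall: Flow B 197/343 = 57.4%, the multi-step checkout 145/325 = 44.6% → Flow B
The multi-step checkout wins each traffic group but Flow B wins overall — the comparison reverses. The multi-step checkout's sessions skew toward direct, which has a lower base rate.

Yes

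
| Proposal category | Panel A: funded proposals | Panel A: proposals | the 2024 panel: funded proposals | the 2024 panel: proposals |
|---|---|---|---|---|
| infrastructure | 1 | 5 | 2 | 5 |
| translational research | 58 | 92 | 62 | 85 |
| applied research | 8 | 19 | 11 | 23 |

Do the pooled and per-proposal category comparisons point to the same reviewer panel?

Infrastructure: Panel A 1/5 = 20.0%, the 2024 panel 2/5 = 40.0% → the 2024 panel
Translational research: Panel A 58/92 = 63.0%, the 2024 panel 62/85 = 72.9% → the 2024 panel
Applied research: Panel A 8/19 = 42.1%, the 2024 panel 11/23 = 47.8% → the 2024 panel
Overall: Panel A 67/116 = 57.8%, the 2024 panel 75/113 = 66.4% → the 2024 panel
The 2024 panel wins overall and in every proposal group — no reversal.

Yes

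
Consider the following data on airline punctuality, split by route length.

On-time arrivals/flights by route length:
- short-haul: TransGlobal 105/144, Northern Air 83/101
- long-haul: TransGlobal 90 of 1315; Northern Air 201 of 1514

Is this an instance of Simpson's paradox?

No

Short-haul: TransGlobal 105/144 = 72.9%, Northern Air 83/101 = 82.2% → Northern Air
Long-haul: TransGlobal 90/1315 = 6.8%, Northern Air 201/1514 = 13.3% → Northern Air
Overall: TransGlobal 195/1459 = 13.4%, Northern Air 284/1615 = 17.6% → Northern Air
Northern Air wins overall and in every route group — no reversal.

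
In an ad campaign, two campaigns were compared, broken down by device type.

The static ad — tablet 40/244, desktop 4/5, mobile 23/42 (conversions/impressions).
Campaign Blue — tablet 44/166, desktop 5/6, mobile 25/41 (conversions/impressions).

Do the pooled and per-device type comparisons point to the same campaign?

Tablet: the static ad 40/244 = 16.4%, Campaign Blue 44/166 = 26.5% → Campaign Blue
Desktop: the static ad 4/5 = 80.0%, Campaign Blue 5/6 = 83.3% → Campaign Blue
Mobile: the static ad 23/42 = 54.8%, Campaign Blue 25/41 = 61.0% → Campaign Blue
Overall: the static ad 67/291 = 23.0%, Campaign Blue 74/213 = 34.7% → Campaign Blue
Campaign Blue wins overall and in every device group — no reversal.

Yes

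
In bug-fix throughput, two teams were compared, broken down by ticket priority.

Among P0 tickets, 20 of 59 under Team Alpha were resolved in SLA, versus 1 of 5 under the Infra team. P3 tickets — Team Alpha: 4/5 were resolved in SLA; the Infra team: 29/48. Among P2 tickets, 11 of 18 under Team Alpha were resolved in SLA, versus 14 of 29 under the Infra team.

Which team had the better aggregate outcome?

P0: Team Alpha 20/59 = 33.9%, the Infra team 1/5 = 20.0% → Team Alpha
P3: Team Alpha 4/5 = 80.0%, the Infra team 29/48 = 60.4% → Team Alpha
P2: Team Alpha 11/18 = 61.1%, the Infra team 14/29 = 48.3% → Team Alpha
Overall: Team Alpha 35/82 = 42.7%, the Infra team 44/82 = 53.7% → the Infra team
(Team Alpha wins every ticket group but the Infra team wins overall — Team Alpha's tickets skew toward the low-rate P0 group.)

the Infra team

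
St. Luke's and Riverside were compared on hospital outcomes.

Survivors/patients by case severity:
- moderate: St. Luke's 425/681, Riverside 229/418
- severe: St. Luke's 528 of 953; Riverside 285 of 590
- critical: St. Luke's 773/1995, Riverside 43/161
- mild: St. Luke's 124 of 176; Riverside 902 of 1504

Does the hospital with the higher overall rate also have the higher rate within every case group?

Moderate: St. Luke's 425/681 = 62.4%, Riverside 229/418 = 54.8% → St. Luke's
Severe: St. Luke's 528/953 = 55.4%, Riverside 285/590 = 48.3% → St. Luke's
Critical: St. Luke's 773/1995 = 38.7%, Riverside 43/161 = 26.7% → St. Luke's
Mild: St. Luke's 124/176 = 70.5%, Riverside 902/1504 = 60.0% → St. Luke's
Overall: St. Luke's 1850/3805 = 48.6%, Riverside 1459/2673 = 54.6% → Riverside
St. Luke's wins each case group but Riverside wins overall — the comparison reverses. St. Luke's's patients skew toward critical, which has a lower base rate.

No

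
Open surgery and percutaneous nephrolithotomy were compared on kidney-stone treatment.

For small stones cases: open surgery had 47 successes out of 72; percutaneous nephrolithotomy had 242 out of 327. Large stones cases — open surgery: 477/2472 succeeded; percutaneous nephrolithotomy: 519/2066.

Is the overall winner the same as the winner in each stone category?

Small stones: open surgery 47/72 = 65.3%, percutaneous nephrolithotomy 242/327 = 74.0% → percutaneous nephrolithotomy
Large stones: open surgery 477/2472 = 19.3%, percutaneous nephrolithotomy 519/2066 = 25.1% → percutaneous nephrolithotomy
Overall: open surgery 524/2544 = 20.6%, percutaneous nephrolithotomy 761/2393 = 31.8% → percutaneous nephrolithotomy
Percutaneous nephrolithotomy wins overall and in every stone group — no reversal.

Yes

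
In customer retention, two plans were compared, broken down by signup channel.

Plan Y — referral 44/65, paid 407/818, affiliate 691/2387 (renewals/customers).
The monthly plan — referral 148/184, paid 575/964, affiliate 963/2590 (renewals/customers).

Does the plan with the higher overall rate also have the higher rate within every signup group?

Yes

Referral: Plan Y 44/65 = 67.7%, the monthly plan 148/184 = 80.4% → the monthly plan
Paid: Plan Y 407/818 = 49.8%, the monthly plan 575/964 = 59.6% → the monthly plan
Affiliate: Plan Y 691/2387 = 28.9%, the monthly plan 963/2590 = 37.2% → the monthly plan
Overall: Plan Y 1142/3270 = 34.9%, the monthly plan 1686/3738 = 45.1% → the monthly plan
The monthly plan wins overall and in every signup group — no reversal.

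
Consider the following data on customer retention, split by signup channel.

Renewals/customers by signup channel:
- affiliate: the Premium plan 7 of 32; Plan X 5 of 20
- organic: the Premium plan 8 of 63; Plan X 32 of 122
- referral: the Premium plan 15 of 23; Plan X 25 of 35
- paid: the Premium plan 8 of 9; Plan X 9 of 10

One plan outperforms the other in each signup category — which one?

Plan X

Affiliate: the Premium plan 7/32 = 21.9%, Plan X 5/20 = 25.0% → Plan X
Organic: the Premium plan 8/63 = 12.7%, Plan X 32/122 = 26.2% → Plan X
Referral: the Premium plan 15/23 = 65.2%, Plan X 25/35 = 71.4% → Plan X
Paid: the Premium plan 8/9 = 88.9%, Plan X 9/10 = 90.0% → Plan X
Plan X has the higher rate in all 4 groups.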